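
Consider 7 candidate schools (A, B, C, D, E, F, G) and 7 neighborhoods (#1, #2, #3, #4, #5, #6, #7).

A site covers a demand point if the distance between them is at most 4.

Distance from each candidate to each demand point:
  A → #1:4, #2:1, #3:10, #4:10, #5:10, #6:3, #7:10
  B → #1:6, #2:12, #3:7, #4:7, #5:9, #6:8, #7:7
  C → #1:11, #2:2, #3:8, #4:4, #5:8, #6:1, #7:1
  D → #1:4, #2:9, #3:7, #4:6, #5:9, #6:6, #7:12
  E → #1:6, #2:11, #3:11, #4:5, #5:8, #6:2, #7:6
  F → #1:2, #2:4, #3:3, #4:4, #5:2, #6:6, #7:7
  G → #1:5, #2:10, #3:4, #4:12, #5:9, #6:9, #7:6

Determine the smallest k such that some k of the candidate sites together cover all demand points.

2

Coverage sets (demand points within 4 of each site):
  A: {#1, #2, #6}
  B: {}
  C: {#2, #4, #6, #7}
  D: {#1}
  E: {#6}
  F: {#1, #2, #3, #4, #5}
  G: {#3}
No single site covers all 7 demand points.
But {C, F} covers everything, so the minimum is 2.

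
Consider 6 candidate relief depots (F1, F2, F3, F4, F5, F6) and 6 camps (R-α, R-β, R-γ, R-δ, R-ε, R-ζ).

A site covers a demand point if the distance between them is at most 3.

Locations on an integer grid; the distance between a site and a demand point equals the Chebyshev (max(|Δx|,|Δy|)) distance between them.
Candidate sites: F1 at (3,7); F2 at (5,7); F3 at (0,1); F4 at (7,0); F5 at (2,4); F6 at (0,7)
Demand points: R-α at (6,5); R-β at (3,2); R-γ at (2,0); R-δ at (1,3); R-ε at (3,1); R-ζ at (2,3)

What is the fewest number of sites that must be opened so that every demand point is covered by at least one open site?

2

Coverage sets (demand points within 3 of each site):
  F1: {R-α}
  F2: {R-α}
  F3: {R-β, R-γ, R-δ, R-ε, R-ζ}
  F4: {}
  F5: {R-β, R-δ, R-ε, R-ζ}
  F6: {}
No single site covers all 6 demand points.
But {F1, F3} covers everything, so the minimum is 2.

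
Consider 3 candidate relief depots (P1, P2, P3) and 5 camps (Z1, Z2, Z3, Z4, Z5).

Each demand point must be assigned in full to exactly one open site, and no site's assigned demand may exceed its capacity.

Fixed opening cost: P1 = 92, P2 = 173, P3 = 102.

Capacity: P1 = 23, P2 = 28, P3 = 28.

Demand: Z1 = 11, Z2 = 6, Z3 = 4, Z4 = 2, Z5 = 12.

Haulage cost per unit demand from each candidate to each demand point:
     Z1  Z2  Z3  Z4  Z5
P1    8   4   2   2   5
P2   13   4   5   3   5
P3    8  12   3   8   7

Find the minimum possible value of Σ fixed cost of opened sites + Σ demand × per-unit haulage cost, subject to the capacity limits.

Open {P1, P3}; cheapest assignment that respects the capacities:
  P1 (cap 23, load 20): Z2, Z4, Z5 — cost 6×4 + 2×2 + 12×5 = 88
  P3 (cap 28, load 15): Z1, Z3 — cost 11×8 + 4×3 = 100
  Shipping 188, fixed 194 → total 382.
  Any other capacity-feasible assignment to {P1, P3} ships for at least 188.
Compare {P1, P2}: its best feasible assignment gives total 449.
Compare {P2, P3}: its best feasible assignment gives total 465.
Every other set of open sites that can feasibly serve all demand totals ≥ 449 even under its best assignment. Minimum: 382.

382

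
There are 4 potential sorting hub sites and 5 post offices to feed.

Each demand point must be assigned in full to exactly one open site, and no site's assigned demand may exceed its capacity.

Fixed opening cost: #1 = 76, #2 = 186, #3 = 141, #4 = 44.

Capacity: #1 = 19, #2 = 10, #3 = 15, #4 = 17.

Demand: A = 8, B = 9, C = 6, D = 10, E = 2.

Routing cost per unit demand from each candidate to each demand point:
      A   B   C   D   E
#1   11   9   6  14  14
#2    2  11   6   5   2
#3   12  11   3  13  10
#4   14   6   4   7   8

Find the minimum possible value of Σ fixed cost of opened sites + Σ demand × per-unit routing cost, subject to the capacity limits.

Open {#1, #4}; cheapest assignment that respects the capacities:
  #1 (cap 19, load 19): A, B, E — cost 8×11 + 9×9 + 2×14 = 197
  #4 (cap 17, load 16): C, D — cost 6×4 + 10×7 = 94
  Shipping 291, fixed 120 → total 411.
  Any other capacity-feasible assignment to {#1, #4} ships for at least 291.
Compare {#1, #2, #4}: its best feasible assignment gives total 501.
Compare {#1, #3, #4}: its best feasible assignment gives total 534.
Every other set of open sites that can feasibly serve all demand totals ≥ 501 even under its best assignment. Minimum: 411.

411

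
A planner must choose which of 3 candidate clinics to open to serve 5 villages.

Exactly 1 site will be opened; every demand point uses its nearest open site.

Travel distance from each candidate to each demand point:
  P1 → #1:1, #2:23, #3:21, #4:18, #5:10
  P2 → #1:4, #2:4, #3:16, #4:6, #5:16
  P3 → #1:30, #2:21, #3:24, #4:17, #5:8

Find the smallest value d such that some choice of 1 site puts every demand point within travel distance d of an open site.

Open {P2}.
  Farthest demand point is #3 at travel distance 16 (to P2); all others are ≤ 16.
With {P1} the worst case is 23.
With {P3} the worst case is 30.
No size-1 selection achieves below 16.

16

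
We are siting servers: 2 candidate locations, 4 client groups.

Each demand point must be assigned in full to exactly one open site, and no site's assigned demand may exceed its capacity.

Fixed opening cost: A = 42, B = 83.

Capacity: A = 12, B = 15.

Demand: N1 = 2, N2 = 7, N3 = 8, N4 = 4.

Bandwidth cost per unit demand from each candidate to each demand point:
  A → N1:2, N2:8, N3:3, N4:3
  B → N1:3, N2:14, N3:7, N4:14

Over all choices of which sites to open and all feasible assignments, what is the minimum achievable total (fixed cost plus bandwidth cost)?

Open {A, B}; cheapest assignment that respects the capacities:
  A (cap 12, load 11): N2, N4 — cost 7×8 + 4×3 = 68
  B (cap 15, load 10): N1, N3 — cost 2×3 + 8×7 = 62
  Shipping 130, fixed 125 → total 255.
  Any other capacity-feasible assignment to {A, B} ships for at least 130.
Total demand is 21 and no other set of sites has combined capacity ≥ 21, so {A, B} is the only feasible choice of open sites. Minimum: 255.

255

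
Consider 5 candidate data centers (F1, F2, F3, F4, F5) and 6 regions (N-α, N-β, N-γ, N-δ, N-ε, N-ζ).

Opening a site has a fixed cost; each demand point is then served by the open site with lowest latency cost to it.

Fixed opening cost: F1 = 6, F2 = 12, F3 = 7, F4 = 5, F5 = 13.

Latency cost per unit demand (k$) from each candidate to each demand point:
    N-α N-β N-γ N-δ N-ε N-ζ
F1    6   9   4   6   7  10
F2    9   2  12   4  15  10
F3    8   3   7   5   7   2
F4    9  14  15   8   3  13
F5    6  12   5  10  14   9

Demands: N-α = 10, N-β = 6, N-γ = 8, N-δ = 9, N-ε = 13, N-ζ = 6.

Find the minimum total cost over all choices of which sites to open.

Open {F1, F2, F3, F4}: assign each demand point to its cheapest open site.
  N-α→F1 10×6=60, N-β→F2 6×2=12, N-γ→F1 8×4=32, N-δ→F2 9×4=36, N-ε→F4 13×3=39, N-ζ→F3 6×2=12
  latency cost 191, fixed 30 → total 221.
Compare {F1, F3, F4}: latency cost 206 + fixed 18 = 224.
Compare {F1, F2, F3, F4, F5}: latency cost 191 + fixed 43 = 234.
Compare {F2, F3, F4, F5}: latency cost 199 + fixed 37 = 236.
All other subsets cost ≥ 224. Minimum total cost: 221.

221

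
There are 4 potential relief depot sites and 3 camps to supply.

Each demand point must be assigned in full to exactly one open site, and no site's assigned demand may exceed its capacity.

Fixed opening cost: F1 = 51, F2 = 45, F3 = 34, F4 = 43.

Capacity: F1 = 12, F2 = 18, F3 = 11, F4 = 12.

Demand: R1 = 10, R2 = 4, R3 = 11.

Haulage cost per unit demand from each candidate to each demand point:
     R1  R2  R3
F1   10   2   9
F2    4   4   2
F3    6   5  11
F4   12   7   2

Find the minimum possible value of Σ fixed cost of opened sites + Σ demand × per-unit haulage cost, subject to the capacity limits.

Open {F2, F4}; cheapest assignment that respects the capacities:
  F2 (cap 18, load 14): R1, R2 — cost 10×4 + 4×4 = 56
  F4 (cap 12, load 11): R3 — cost 11×2 = 22
  Shipping 78, fixed 88 → total 166.
  Any other capacity-feasible assignment to {F2, F4} ships for at least 78.
Compare {F2, F3}: its best feasible assignment gives total 177.
Compare {F2, F3, F4}: its best feasible assignment gives total 200.
Every other set of open sites that can feasibly serve all demand totals ≥ 177 even under its best assignment. Minimum: 166.

166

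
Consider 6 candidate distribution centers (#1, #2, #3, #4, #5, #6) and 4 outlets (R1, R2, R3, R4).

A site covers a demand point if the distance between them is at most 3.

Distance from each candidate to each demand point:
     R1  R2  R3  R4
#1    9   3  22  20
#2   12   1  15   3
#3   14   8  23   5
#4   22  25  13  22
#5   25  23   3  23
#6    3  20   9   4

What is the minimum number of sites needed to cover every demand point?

3

Coverage sets (demand points within 3 of each site):
  #1: {R2}
  #2: {R2, R4}
  #3: {}
  #4: {}
  #5: {R3}
  #6: {R1}
No 2 sites suffice: every size-2 union leaves at least one demand point uncovered.
But {#2, #5, #6} covers everything, so the minimum is 3.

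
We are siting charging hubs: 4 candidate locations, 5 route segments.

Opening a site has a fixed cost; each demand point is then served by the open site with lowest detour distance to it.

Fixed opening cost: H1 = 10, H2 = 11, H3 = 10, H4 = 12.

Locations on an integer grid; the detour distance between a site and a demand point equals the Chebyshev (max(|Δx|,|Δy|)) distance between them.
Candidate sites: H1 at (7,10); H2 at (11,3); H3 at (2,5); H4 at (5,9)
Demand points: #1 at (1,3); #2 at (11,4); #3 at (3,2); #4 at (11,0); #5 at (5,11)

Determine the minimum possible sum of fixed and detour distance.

Open {H2, H3}: assign each demand point to its cheapest open site.
  #1→H3 2, #2→H2 1, #3→H3 3, #4→H2 3, #5→H3 6
  detour distance 15, fixed 21 → total 36.
Compare {H3}: detour distance 29 + fixed 10 = 39.
Compare {H2}: detour distance 30 + fixed 11 = 41.
Compare {H4}: detour distance 30 + fixed 12 = 42.
All other subsets cost ≥ 39. Minimum total cost: 36.

36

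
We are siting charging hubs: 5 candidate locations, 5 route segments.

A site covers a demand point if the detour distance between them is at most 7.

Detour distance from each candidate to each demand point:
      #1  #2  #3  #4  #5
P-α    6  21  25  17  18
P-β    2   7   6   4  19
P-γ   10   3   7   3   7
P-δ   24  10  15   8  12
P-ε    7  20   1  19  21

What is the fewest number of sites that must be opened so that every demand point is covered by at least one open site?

Coverage sets (demand points within 7 of each site):
  P-α: {#1}
  P-β: {#1, #2, #3, #4}
  P-γ: {#2, #3, #4, #5}
  P-δ: {}
  P-ε: {#1, #3}
No single site covers all 5 demand points.
But {P-α, P-γ} covers everything, so the minimum is 2.

2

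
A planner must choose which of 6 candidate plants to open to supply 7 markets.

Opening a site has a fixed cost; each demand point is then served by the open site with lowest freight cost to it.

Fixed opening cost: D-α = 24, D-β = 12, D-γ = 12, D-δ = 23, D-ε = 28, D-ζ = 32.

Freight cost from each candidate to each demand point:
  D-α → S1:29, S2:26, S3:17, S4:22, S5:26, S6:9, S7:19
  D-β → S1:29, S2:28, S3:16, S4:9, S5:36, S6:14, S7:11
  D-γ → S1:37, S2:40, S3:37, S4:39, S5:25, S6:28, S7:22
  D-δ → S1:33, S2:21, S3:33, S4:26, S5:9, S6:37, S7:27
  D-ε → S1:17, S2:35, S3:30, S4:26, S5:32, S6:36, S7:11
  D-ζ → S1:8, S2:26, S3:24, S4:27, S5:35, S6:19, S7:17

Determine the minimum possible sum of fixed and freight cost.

144

Open {D-β, D-δ}: assign each demand point to its cheapest open site.
  S1→D-β 29, S2→D-δ 21, S3→D-β 16, S4→D-β 9, S5→D-δ 9, S6→D-β 14, S7→D-β 11
  freight cost 109, fixed 35 → total 144.
Compare {D-β}: freight cost 143 + fixed 12 = 155.
Compare {D-β, D-δ, D-ζ}: freight cost 88 + fixed 67 = 155.
Compare {D-β, D-γ}: freight cost 132 + fixed 24 = 156.
All other subsets cost ≥ 155. Minimum total cost: 144.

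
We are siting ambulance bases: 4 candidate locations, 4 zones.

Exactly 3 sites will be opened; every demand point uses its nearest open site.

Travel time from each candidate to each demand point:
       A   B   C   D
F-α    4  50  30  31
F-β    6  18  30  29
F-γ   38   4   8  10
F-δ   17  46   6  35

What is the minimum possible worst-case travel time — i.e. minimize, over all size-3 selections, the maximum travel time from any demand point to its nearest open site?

10

Open {F-α, F-β, F-γ}.
  Farthest demand point is D at travel time 10 (to F-γ); all others are ≤ 10.
With {F-α, F-γ, F-δ} the worst case is 10.
With {F-β, F-γ, F-δ} the worst case is 10.
No size-3 selection achieves below 10.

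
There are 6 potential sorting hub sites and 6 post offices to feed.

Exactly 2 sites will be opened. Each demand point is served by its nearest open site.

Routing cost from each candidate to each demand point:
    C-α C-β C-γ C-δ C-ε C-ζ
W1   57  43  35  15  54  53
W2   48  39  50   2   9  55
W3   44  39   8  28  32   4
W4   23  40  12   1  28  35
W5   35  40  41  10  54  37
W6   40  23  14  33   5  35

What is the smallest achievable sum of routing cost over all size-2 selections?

Open {W4, W6}.
  C-α→W4 23, C-β→W6 23, C-γ→W4 12, C-δ→W4 1, C-ε→W6 5, C-ζ→W4 35  ⇒ total 99.
Compare {W3, W4}: total 103.
Compare {W2, W3}: total 106.
No size-2 selection does better; minimum is 99.

99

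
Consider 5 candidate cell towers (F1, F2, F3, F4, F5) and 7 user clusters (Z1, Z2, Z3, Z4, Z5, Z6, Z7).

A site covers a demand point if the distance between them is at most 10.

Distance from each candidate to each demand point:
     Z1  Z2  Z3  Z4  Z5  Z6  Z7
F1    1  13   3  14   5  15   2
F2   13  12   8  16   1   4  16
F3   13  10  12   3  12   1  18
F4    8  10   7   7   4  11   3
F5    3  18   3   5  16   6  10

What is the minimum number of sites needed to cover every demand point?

2

Coverage sets (demand points within 10 of each site):
  F1: {Z1, Z3, Z5, Z7}
  F2: {Z3, Z5, Z6}
  F3: {Z2, Z4, Z6}
  F4: {Z1, Z2, Z3, Z4, Z5, Z7}
  F5: {Z1, Z3, Z4, Z6, Z7}
No single site covers all 7 demand points.
But {F1, F3} covers everything, so the minimum is 2.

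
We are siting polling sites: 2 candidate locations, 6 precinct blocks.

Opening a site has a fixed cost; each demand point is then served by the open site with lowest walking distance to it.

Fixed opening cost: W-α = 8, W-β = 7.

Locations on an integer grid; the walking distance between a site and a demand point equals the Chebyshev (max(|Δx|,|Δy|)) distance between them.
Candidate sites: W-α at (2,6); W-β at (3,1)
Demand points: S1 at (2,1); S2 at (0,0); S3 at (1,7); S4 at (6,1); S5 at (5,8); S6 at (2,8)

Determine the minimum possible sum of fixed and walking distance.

Open {W-α, W-β}: assign each demand point to its cheapest open site.
  S1→W-β 1, S2→W-β 3, S3→W-α 1, S4→W-β 3, S5→W-α 3, S6→W-α 2
  walking distance 13, fixed 15 → total 28.
Compare {W-α}: walking distance 22 + fixed 8 = 30.
Compare {W-β}: walking distance 27 + fixed 7 = 34.

28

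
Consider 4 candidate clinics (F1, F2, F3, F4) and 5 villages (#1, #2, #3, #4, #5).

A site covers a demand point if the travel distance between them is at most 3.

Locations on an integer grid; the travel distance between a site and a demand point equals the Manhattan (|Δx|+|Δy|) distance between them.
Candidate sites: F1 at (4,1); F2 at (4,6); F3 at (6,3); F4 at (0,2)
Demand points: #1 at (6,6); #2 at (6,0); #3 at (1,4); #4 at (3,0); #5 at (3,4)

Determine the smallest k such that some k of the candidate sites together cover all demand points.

3

Coverage sets (demand points within 3 of each site):
  F1: {#2, #4}
  F2: {#1, #5}
  F3: {#1, #2}
  F4: {#3}
No 2 sites suffice: every size-2 union leaves at least one demand point uncovered.
But {F1, F2, F4} covers everything, so the minimum is 3.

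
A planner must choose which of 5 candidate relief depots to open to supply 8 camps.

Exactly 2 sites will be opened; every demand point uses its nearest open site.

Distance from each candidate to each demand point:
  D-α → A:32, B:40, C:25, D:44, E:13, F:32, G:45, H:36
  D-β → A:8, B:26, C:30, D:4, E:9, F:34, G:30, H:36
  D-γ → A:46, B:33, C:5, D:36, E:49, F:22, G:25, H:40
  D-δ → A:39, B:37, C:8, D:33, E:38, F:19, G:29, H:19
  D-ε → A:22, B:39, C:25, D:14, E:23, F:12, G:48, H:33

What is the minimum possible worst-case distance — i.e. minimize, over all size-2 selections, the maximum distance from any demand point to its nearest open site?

29

Open {D-β, D-δ}.
  Farthest demand point is G at distance 29 (to D-δ); all others are ≤ 29.
With {D-β, D-ε} the worst case is 33.
With {D-γ, D-ε} the worst case is 33.
No size-2 selection achieves below 29.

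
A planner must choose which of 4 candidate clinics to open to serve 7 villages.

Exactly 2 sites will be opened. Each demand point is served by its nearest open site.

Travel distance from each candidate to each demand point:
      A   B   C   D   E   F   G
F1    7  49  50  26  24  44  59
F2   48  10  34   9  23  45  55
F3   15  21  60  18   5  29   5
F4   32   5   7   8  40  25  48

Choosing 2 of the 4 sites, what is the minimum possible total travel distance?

70

Open {F3, F4}.
  A→F3 15, B→F4 5, C→F4 7, D→F4 8, E→F3 5, F→F4 25, G→F3 5  ⇒ total 70.
Compare {F2, F3}: total 107.
Compare {F1, F4}: total 124.
No size-2 selection does better; minimum is 70.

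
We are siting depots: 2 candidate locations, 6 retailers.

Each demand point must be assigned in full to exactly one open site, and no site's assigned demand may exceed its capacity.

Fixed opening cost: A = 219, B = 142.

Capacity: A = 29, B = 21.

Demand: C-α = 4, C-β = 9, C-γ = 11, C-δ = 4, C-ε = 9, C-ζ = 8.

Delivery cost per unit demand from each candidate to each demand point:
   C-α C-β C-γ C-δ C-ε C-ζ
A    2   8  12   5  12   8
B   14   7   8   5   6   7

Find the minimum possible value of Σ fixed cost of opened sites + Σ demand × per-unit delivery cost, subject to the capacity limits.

667

Open {A, B}; cheapest assignment that respects the capacities:
  A (cap 29, load 25): C-α, C-β, C-δ, C-ζ — cost 4×2 + 9×8 + 4×5 + 8×8 = 164
  B (cap 21, load 20): C-γ, C-ε — cost 11×8 + 9×6 = 142
  Shipping 306, fixed 361 → total 667.
  Any other capacity-feasible assignment to {A, B} ships for at least 306.
Total demand is 45 and no other set of sites has combined capacity ≥ 45, so {A, B} is the only feasible choice of open sites. Minimum: 667.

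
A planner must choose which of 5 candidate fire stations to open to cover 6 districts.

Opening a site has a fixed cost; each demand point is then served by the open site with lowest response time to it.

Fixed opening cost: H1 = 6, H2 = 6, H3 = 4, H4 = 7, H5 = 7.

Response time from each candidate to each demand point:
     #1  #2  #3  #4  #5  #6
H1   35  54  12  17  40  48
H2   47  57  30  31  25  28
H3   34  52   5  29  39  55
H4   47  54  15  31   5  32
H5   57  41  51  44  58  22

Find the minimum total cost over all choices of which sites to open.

Open {H1, H3, H4, H5}: assign each demand point to its cheapest open site.
  #1→H3 34, #2→H5 41, #3→H3 5, #4→H1 17, #5→H4 5, #6→H5 22
  response time 124, fixed 24 → total 148.
Compare {H1, H4, H5}: response time 132 + fixed 20 = 152.
Compare {H3, H4, H5}: response time 136 + fixed 18 = 154.
Compare {H1, H2, H3, H4, H5}: response time 124 + fixed 30 = 154.
All other subsets cost ≥ 152. Minimum total cost: 148.

148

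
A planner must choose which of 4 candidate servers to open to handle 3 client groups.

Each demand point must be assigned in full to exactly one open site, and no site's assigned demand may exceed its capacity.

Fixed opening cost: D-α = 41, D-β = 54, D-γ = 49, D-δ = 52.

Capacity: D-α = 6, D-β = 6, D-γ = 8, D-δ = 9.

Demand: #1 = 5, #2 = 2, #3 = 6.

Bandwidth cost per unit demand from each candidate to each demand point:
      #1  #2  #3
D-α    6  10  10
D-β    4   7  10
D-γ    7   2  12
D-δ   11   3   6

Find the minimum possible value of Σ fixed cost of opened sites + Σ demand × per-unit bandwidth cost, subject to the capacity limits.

165

Open {D-α, D-δ}; cheapest assignment that respects the capacities:
  D-α (cap 6, load 5): #1 — cost 5×6 = 30
  D-δ (cap 9, load 8): #2, #3 — cost 2×3 + 6×6 = 42
  Shipping 72, fixed 93 → total 165.
  Any other capacity-feasible assignment to {D-α, D-δ} ships for at least 72.
Compare {D-β, D-δ}: its best feasible assignment gives total 168.
Compare {D-γ, D-δ}: its best feasible assignment gives total 176.
Every other set of open sites that can feasibly serve all demand totals ≥ 168 even under its best assignment. Minimum: 165.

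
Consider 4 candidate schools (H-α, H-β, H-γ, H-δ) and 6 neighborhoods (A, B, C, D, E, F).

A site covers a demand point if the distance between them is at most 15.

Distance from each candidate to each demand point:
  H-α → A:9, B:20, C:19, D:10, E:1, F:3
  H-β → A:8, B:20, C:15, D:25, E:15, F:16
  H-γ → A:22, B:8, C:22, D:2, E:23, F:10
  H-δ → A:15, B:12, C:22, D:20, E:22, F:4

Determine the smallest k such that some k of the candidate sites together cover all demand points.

Coverage sets (demand points within 15 of each site):
  H-α: {A, D, E, F}
  H-β: {A, C, E}
  H-γ: {B, D, F}
  H-δ: {A, B, F}
No single site covers all 6 demand points.
But {H-β, H-γ} covers everything, so the minimum is 2.

2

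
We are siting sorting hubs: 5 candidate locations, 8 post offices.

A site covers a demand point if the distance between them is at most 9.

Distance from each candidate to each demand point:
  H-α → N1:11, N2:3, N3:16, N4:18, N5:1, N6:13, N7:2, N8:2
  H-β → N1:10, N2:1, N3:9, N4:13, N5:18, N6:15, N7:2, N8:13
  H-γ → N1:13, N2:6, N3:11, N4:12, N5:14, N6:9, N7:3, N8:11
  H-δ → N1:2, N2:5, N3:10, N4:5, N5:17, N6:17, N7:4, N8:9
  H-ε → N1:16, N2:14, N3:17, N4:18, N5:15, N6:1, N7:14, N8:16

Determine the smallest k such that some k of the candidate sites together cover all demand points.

4

Coverage sets (demand points within 9 of each site):
  H-α: {N2, N5, N7, N8}
  H-β: {N2, N3, N7}
  H-γ: {N2, N6, N7}
  H-δ: {N1, N2, N4, N7, N8}
  H-ε: {N6}
No 3 sites suffice: every size-3 union leaves at least one demand point uncovered.
But {H-α, H-β, H-γ, H-δ} covers everything, so the minimum is 4.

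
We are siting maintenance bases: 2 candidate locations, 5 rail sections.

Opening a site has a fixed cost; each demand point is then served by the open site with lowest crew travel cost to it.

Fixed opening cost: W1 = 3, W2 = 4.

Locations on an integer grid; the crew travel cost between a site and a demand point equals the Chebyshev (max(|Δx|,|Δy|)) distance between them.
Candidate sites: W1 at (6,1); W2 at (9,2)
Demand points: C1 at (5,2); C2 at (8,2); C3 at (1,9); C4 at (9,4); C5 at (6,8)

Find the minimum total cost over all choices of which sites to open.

24

Open {W1}: assign each demand point to its cheapest open site.
  C1→W1 1, C2→W1 2, C3→W1 8, C4→W1 3, C5→W1 7
  crew travel cost 21, fixed 3 → total 24.
Compare {W2}: crew travel cost 21 + fixed 4 = 25.
Compare {W1, W2}: crew travel cost 18 + fixed 7 = 25.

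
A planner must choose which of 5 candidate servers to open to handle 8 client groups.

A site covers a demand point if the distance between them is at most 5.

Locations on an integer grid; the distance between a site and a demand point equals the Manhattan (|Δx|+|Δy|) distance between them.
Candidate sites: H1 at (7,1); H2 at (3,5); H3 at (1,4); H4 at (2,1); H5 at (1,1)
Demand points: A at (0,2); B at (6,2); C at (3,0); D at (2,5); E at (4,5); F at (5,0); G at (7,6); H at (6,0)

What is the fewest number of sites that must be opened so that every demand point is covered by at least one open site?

2

Coverage sets (demand points within 5 of each site):
  H1: {B, C, F, G, H}
  H2: {C, D, E, G}
  H3: {A, D, E}
  H4: {A, B, C, D, F, H}
  H5: {A, C, D, F}
No single site covers all 8 demand points.
But {H1, H3} covers everything, so the minimum is 2.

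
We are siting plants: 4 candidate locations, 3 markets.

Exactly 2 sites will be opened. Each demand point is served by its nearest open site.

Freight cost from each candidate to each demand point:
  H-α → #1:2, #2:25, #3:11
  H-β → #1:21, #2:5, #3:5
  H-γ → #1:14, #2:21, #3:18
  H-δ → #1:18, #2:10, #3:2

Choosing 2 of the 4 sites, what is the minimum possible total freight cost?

12

Open {H-α, H-β}.
  #1→H-α 2, #2→H-β 5, #3→H-β 5  ⇒ total 12.
Compare {H-α, H-δ}: total 14.
Compare {H-β, H-γ}: total 24.
No size-2 selection does better; minimum is 12.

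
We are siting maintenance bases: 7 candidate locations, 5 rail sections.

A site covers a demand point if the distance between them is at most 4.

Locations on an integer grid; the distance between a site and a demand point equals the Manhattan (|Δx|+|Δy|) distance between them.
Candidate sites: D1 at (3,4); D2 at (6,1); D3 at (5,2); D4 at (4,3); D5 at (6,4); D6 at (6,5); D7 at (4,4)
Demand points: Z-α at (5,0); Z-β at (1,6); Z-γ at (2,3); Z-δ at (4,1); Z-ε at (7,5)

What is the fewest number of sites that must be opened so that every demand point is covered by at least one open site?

3

Coverage sets (demand points within 4 of each site):
  D1: {Z-β, Z-γ, Z-δ}
  D2: {Z-α, Z-δ}
  D3: {Z-α, Z-γ, Z-δ}
  D4: {Z-α, Z-γ, Z-δ}
  D5: {Z-ε}
  D6: {Z-ε}
  D7: {Z-γ, Z-δ, Z-ε}
No 2 sites suffice: every size-2 union leaves at least one demand point uncovered.
But {D1, D2, D5} covers everything, so the minimum is 3.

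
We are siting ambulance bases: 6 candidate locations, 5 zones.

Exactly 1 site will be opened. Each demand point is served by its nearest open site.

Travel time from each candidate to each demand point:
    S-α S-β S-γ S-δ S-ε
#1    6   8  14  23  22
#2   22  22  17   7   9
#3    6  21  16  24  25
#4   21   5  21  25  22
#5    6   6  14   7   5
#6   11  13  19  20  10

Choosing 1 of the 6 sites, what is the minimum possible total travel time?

Open {#5}.
  S-α→#5 6, S-β→#5 6, S-γ→#5 14, S-δ→#5 7, S-ε→#5 5  ⇒ total 38.
Compare {#1}: total 73.
Compare {#6}: total 73.
No size-1 selection does better; minimum is 38.

38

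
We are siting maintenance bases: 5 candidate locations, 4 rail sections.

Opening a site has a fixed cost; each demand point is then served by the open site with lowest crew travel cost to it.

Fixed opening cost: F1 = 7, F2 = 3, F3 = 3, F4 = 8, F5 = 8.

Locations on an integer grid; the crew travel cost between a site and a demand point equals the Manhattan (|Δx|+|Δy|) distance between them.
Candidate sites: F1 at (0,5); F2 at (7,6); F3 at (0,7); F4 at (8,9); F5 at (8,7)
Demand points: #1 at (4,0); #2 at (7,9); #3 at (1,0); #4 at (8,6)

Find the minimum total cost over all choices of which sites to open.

27

Open {F2, F3}: assign each demand point to its cheapest open site.
  #1→F2 9, #2→F2 3, #3→F3 8, #4→F2 1
  crew travel cost 21, fixed 6 → total 27.
Compare {F2}: crew travel cost 25 + fixed 3 = 28.
Compare {F1, F2}: crew travel cost 19 + fixed 10 = 29.
Compare {F1, F2, F3}: crew travel cost 19 + fixed 13 = 32.
All other subsets cost ≥ 28. Minimum total cost: 27.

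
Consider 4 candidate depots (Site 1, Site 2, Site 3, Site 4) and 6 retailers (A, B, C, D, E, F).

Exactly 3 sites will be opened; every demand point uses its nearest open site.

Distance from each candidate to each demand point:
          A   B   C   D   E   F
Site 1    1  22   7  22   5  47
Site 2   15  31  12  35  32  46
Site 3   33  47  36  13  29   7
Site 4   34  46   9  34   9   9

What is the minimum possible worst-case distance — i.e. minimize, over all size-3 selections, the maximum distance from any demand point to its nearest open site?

Open {Site 1, Site 2, Site 3}.
  Farthest demand point is B at distance 22 (to Site 1); all others are ≤ 22.
With {Site 1, Site 2, Site 4} the worst case is 22.
With {Site 1, Site 3, Site 4} the worst case is 22.
No size-3 selection achieves below 22.

22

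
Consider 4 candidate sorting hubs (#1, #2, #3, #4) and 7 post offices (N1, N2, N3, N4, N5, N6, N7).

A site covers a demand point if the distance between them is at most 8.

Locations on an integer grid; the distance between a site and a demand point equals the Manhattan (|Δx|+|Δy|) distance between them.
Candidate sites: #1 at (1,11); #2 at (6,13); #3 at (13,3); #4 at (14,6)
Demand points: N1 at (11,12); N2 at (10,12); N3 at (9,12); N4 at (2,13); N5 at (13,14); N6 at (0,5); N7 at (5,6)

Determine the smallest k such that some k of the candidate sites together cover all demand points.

2

Coverage sets (demand points within 8 of each site):
  #1: {N4, N6}
  #2: {N1, N2, N3, N4, N5, N7}
  #3: {}
  #4: {}
No single site covers all 7 demand points.
But {#1, #2} covers everything, so the minimum is 2.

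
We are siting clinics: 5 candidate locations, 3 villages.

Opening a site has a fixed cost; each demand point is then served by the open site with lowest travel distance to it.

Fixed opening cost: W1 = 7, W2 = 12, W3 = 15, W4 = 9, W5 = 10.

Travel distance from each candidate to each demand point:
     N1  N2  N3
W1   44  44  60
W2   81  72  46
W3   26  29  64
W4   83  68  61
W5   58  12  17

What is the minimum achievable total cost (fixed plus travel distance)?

Open {W3, W5}: assign each demand point to its cheapest open site.
  N1→W3 26, N2→W5 12, N3→W5 17
  travel distance 55, fixed 25 → total 80.
Compare {W1, W3, W5}: travel distance 55 + fixed 32 = 87.
Compare {W3, W4, W5}: travel distance 55 + fixed 34 = 89.
Compare {W1, W5}: travel distance 73 + fixed 17 = 90.
All other subsets cost ≥ 87. Minimum total cost: 80.

80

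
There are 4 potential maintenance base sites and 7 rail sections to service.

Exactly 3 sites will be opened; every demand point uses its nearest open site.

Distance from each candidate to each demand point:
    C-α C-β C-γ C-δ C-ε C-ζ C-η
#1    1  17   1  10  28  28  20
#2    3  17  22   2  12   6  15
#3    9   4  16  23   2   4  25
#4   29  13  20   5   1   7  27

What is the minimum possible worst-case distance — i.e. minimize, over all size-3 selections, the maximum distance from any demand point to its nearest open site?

Open {#1, #2, #3}.
  Farthest demand point is C-η at distance 15 (to #2); all others are ≤ 15.
With {#1, #2, #4} the worst case is 15.
With {#2, #3, #4} the worst case is 16.
No size-3 selection achieves below 15.

15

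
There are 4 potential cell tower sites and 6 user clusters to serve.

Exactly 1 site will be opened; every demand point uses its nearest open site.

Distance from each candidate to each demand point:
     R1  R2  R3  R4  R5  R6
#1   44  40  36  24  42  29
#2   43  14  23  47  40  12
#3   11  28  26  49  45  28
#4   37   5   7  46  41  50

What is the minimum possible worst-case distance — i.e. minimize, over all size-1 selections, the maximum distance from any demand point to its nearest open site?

Open {#1}.
  Farthest demand point is R1 at distance 44 (to #1); all others are ≤ 44.
With {#2} the worst case is 47.
With {#3} the worst case is 49.
No size-1 selection achieves below 44.

44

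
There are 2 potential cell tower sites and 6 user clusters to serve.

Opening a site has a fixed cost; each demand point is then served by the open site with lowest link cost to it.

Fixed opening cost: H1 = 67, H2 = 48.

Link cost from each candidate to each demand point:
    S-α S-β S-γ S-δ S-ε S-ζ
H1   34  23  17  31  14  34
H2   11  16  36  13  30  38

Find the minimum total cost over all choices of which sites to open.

Open {H2}: assign each demand point to its cheapest open site.
  S-α→H2 11, S-β→H2 16, S-γ→H2 36, S-δ→H2 13, S-ε→H2 30, S-ζ→H2 38
  link cost 144, fixed 48 → total 192.
Compare {H1}: link cost 153 + fixed 67 = 220.
Compare {H1, H2}: link cost 105 + fixed 115 = 220.

192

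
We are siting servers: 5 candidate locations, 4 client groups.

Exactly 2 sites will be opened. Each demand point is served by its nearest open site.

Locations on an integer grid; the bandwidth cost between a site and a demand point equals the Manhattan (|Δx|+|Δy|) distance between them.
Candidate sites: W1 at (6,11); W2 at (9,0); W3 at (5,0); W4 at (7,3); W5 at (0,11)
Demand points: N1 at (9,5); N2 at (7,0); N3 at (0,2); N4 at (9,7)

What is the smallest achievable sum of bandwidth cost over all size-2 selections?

Open {W3, W4}.
  N1→W4 4, N2→W3 2, N3→W3 7, N4→W4 6  ⇒ total 19.
Compare {W2, W4}: total 20.
Compare {W1, W4}: total 21.
No size-2 selection does better; minimum is 19.

19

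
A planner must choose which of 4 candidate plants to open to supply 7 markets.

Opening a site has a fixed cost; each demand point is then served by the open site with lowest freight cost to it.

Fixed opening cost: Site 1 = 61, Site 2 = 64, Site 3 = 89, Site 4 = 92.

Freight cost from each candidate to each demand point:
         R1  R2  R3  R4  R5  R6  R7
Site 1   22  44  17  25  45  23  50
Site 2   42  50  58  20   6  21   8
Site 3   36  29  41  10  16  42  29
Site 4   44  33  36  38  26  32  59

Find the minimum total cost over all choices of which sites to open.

Open {Site 1, Site 2}: assign each demand point to its cheapest open site.
  R1→Site 1 22, R2→Site 1 44, R3→Site 1 17, R4→Site 2 20, R5→Site 2 6, R6→Site 2 21, R7→Site 2 8
  freight cost 138, fixed 125 → total 263.
Compare {Site 2}: freight cost 205 + fixed 64 = 269.
Compare {Site 1}: freight cost 226 + fixed 61 = 287.
Compare {Site 3}: freight cost 203 + fixed 89 = 292.
All other subsets cost ≥ 269. Minimum total cost: 263.

263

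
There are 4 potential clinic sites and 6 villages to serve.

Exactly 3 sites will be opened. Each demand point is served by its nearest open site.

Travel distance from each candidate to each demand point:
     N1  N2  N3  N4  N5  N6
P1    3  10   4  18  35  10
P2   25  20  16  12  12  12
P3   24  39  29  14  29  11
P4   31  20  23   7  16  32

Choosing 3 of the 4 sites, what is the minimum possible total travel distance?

46

Open {P1, P2, P4}.
  N1→P1 3, N2→P1 10, N3→P1 4, N4→P4 7, N5→P2 12, N6→P1 10  ⇒ total 46.
Compare {P1, P3, P4}: total 50.
Compare {P1, P2, P3}: total 51.
No size-3 selection does better; minimum is 46.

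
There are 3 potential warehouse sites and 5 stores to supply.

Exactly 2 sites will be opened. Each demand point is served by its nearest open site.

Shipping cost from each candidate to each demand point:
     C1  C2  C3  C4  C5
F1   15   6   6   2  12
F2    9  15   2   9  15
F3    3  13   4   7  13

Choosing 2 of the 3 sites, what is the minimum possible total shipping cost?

27

Open {F1, F3}.
  C1→F3 3, C2→F1 6, C3→F3 4, C4→F1 2, C5→F1 12  ⇒ total 27.
Compare {F1, F2}: total 31.
Compare {F2, F3}: total 38.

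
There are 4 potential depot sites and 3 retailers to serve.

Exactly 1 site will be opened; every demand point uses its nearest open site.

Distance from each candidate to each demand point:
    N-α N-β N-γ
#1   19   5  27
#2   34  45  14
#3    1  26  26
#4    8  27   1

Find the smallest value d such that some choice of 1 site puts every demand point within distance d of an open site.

26

Open {#3}.
  Farthest demand point is N-β at distance 26 (to #3); all others are ≤ 26.
With {#1} the worst case is 27.
With {#4} the worst case is 27.
No size-1 selection achieves below 26.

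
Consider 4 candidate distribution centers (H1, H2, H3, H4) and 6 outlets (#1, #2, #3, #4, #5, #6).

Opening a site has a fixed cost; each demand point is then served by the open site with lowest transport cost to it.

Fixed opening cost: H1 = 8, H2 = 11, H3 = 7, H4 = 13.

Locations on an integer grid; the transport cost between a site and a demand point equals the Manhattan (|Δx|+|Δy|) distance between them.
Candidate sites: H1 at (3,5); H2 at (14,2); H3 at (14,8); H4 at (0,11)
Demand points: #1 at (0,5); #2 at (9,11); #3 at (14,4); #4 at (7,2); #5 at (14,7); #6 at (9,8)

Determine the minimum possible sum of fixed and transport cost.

Open {H1, H3}: assign each demand point to its cheapest open site.
  #1→H1 3, #2→H3 8, #3→H3 4, #4→H1 7, #5→H3 1, #6→H3 5
  transport cost 28, fixed 15 → total 43.
Compare {H1, H2, H3}: transport cost 26 + fixed 26 = 52.
Compare {H3}: transport cost 48 + fixed 7 = 55.
Compare {H1, H3, H4}: transport cost 28 + fixed 28 = 56.
All other subsets cost ≥ 52. Minimum total cost: 43.

43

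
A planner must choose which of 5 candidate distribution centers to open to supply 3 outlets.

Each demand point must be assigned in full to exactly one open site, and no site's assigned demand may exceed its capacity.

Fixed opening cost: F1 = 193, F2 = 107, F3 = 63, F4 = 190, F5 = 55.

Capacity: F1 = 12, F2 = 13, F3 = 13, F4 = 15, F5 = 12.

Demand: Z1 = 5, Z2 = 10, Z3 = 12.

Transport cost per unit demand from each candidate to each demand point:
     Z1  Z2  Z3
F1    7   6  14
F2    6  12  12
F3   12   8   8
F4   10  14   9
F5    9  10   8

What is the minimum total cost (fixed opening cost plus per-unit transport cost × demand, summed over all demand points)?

Open {F2, F3, F5}; cheapest assignment that respects the capacities:
  F2 (cap 13, load 5): Z1 — cost 5×6 = 30
  F3 (cap 13, load 10): Z2 — cost 10×8 = 80
  F5 (cap 12, load 12): Z3 — cost 12×8 = 96
  Shipping 206, fixed 225 → total 431.
  Any other capacity-feasible assignment to {F2, F3, F5} ships for at least 206.
Compare {F1, F3, F5}: its best feasible assignment gives total 512.
Compare {F4, F5}: its best feasible assignment gives total 531.
Every other set of open sites that can feasibly serve all demand totals ≥ 512 even under its best assignment. Minimum: 431.

431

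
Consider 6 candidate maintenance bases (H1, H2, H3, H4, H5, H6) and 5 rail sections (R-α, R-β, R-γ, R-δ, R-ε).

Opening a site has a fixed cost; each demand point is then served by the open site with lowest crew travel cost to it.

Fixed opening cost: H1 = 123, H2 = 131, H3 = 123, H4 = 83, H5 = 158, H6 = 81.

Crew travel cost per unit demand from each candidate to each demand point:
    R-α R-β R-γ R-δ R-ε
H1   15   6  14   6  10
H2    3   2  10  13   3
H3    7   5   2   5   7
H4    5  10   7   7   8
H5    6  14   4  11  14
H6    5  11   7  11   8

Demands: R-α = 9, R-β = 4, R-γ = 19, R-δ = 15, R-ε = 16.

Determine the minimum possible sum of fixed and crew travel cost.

Open {H3}: assign each demand point to its cheapest open site.
  R-α→H3 9×7=63, R-β→H3 4×5=20, R-γ→H3 19×2=38, R-δ→H3 15×5=75, R-ε→H3 16×7=112
  crew travel cost 308, fixed 123 → total 431.
Compare {H2, H3}: crew travel cost 196 + fixed 254 = 450.
Compare {H3, H6}: crew travel cost 290 + fixed 204 = 494.
Compare {H3, H4}: crew travel cost 290 + fixed 206 = 496.
All other subsets cost ≥ 450. Minimum total cost: 431.

431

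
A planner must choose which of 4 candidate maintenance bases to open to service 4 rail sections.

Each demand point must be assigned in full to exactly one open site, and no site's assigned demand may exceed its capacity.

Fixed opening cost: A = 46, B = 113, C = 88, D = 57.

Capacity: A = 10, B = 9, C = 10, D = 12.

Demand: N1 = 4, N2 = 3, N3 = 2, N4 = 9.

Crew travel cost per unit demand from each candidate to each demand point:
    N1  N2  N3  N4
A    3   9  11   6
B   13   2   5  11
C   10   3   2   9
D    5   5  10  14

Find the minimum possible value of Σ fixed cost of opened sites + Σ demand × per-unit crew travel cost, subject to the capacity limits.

Open {A, D}; cheapest assignment that respects the capacities:
  A (cap 10, load 9): N4 — cost 9×6 = 54
  D (cap 12, load 9): N1, N2, N3 — cost 4×5 + 3×5 + 2×10 = 55
  Shipping 109, fixed 103 → total 212.
  Any other capacity-feasible assignment to {A, D} ships for at least 109.
Compare {A, C}: its best feasible assignment gives total 241.
Compare {A, C, D}: its best feasible assignment gives total 278.
Every other set of open sites that can feasibly serve all demand totals ≥ 241 even under its best assignment. Minimum: 212.

212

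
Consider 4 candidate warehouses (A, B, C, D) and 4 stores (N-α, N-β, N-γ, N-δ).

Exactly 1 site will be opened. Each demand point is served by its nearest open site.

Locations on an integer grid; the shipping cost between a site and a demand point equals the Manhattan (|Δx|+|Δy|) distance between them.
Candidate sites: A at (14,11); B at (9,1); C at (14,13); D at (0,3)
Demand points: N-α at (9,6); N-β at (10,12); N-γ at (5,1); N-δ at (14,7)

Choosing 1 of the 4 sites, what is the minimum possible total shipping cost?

Open {B}.
  N-α→B 5, N-β→B 12, N-γ→B 4, N-δ→B 11  ⇒ total 32.
Compare {A}: total 38.
Compare {C}: total 44.
No size-1 selection does better; minimum is 32.

32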